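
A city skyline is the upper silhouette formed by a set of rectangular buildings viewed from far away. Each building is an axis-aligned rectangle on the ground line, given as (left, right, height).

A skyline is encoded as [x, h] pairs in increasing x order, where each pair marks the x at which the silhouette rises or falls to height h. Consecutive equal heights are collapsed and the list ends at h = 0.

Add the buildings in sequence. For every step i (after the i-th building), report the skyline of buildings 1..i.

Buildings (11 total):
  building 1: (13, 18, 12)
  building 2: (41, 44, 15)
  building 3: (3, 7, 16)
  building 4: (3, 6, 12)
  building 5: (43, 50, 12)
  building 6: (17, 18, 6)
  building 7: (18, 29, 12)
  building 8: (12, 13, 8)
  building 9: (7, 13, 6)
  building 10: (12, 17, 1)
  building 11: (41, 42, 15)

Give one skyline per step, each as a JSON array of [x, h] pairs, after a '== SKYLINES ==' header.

== SKYLINES ==
[[13,12],[18,0]]
[[13,12],[18,0],[41,15],[44,0]]
[[3,16],[7,0],[13,12],[18,0],[41,15],[44,0]]
[[3,16],[7,0],[13,12],[18,0],[41,15],[44,0]]
[[3,16],[7,0],[13,12],[18,0],[41,15],[44,12],[50,0]]
[[3,16],[7,0],[13,12],[18,0],[41,15],[44,12],[50,0]]
[[3,16],[7,0],[13,12],[29,0],[41,15],[44,12],[50,0]]
[[3,16],[7,0],[12,8],[13,12],[29,0],[41,15],[44,12],[50,0]]
[[3,16],[7,6],[12,8],[13,12],[29,0],[41,15],[44,12],[50,0]]
[[3,16],[7,6],[12,8],[13,12],[29,0],[41,15],[44,12],[50,0]]
[[3,16],[7,6],[12,8],[13,12],[29,0],[41,15],[44,12],[50,0]]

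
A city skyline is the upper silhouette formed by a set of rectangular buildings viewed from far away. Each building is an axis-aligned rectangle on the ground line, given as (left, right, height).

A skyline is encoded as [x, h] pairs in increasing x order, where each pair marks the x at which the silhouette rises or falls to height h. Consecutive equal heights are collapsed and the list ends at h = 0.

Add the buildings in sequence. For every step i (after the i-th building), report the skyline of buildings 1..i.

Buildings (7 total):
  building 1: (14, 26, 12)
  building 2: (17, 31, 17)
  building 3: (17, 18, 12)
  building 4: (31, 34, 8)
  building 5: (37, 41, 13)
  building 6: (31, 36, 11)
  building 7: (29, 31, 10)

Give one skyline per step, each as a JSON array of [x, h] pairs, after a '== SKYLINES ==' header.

== SKYLINES ==
[[14,12],[26,0]]
[[14,12],[17,17],[31,0]]
[[14,12],[17,17],[31,0]]
[[14,12],[17,17],[31,8],[34,0]]
[[14,12],[17,17],[31,8],[34,0],[37,13],[41,0]]
[[14,12],[17,17],[31,11],[36,0],[37,13],[41,0]]
[[14,12],[17,17],[31,11],[36,0],[37,13],[41,0]]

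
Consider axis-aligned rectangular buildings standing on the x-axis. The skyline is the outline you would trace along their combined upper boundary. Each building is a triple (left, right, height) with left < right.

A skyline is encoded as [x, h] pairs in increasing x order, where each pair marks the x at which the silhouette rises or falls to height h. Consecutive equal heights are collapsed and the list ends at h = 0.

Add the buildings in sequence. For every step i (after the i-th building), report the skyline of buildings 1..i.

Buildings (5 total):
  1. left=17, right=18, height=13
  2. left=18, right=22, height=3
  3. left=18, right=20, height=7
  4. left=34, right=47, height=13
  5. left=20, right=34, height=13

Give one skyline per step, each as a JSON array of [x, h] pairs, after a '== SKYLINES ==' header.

== SKYLINES ==
[[17,13],[18,0]]
[[17,13],[18,3],[22,0]]
[[17,13],[18,7],[20,3],[22,0]]
[[17,13],[18,7],[20,3],[22,0],[34,13],[47,0]]
[[17,13],[18,7],[20,13],[47,0]]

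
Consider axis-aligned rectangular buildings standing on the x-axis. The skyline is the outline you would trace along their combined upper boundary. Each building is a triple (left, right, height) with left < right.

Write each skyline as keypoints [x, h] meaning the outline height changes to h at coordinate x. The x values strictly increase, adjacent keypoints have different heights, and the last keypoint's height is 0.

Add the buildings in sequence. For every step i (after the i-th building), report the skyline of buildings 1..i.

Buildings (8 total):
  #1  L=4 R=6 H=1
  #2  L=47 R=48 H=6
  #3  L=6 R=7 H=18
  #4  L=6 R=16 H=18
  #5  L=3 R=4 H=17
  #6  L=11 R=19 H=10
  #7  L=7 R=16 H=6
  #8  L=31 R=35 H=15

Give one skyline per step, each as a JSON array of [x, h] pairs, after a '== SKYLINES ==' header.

== SKYLINES ==
[[4,1],[6,0]]
[[4,1],[6,0],[47,6],[48,0]]
[[4,1],[6,18],[7,0],[47,6],[48,0]]
[[4,1],[6,18],[16,0],[47,6],[48,0]]
[[3,17],[4,1],[6,18],[16,0],[47,6],[48,0]]
[[3,17],[4,1],[6,18],[16,10],[19,0],[47,6],[48,0]]
[[3,17],[4,1],[6,18],[16,10],[19,0],[47,6],[48,0]]
[[3,17],[4,1],[6,18],[16,10],[19,0],[31,15],[35,0],[47,6],[48,0]]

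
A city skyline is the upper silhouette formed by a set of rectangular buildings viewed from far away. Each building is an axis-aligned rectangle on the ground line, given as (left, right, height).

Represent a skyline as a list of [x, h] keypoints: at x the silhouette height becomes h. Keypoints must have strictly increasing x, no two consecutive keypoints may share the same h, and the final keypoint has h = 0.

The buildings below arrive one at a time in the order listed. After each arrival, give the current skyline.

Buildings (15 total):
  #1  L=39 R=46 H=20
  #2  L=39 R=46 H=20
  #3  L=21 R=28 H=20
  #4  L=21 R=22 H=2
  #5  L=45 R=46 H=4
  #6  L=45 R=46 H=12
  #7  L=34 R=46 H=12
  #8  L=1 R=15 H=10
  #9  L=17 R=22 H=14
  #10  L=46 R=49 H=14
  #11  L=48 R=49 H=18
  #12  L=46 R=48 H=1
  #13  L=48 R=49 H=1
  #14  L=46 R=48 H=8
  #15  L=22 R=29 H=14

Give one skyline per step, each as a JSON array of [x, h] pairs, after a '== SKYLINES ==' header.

== SKYLINES ==
[[39,20],[46,0]]
[[39,20],[46,0]]
[[21,20],[28,0],[39,20],[46,0]]
[[21,20],[28,0],[39,20],[46,0]]
[[21,20],[28,0],[39,20],[46,0]]
[[21,20],[28,0],[39,20],[46,0]]
[[21,20],[28,0],[34,12],[39,20],[46,0]]
[[1,10],[15,0],[21,20],[28,0],[34,12],[39,20],[46,0]]
[[1,10],[15,0],[17,14],[21,20],[28,0],[34,12],[39,20],[46,0]]
[[1,10],[15,0],[17,14],[21,20],[28,0],[34,12],[39,20],[46,14],[49,0]]
[[1,10],[15,0],[17,14],[21,20],[28,0],[34,12],[39,20],[46,14],[48,18],[49,0]]
[[1,10],[15,0],[17,14],[21,20],[28,0],[34,12],[39,20],[46,14],[48,18],[49,0]]
[[1,10],[15,0],[17,14],[21,20],[28,0],[34,12],[39,20],[46,14],[48,18],[49,0]]
[[1,10],[15,0],[17,14],[21,20],[28,0],[34,12],[39,20],[46,14],[48,18],[49,0]]
[[1,10],[15,0],[17,14],[21,20],[28,14],[29,0],[34,12],[39,20],[46,14],[48,18],[49,0]]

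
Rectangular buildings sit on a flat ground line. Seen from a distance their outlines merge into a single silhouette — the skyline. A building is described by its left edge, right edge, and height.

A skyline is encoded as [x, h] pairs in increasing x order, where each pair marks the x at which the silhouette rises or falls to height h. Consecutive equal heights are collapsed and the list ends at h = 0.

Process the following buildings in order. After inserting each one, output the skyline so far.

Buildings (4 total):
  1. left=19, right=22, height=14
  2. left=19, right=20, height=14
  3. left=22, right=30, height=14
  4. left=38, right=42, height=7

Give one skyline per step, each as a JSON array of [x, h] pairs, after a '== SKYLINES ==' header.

== SKYLINES ==
[[19,14],[22,0]]
[[19,14],[22,0]]
[[19,14],[30,0]]
[[19,14],[30,0],[38,7],[42,0]]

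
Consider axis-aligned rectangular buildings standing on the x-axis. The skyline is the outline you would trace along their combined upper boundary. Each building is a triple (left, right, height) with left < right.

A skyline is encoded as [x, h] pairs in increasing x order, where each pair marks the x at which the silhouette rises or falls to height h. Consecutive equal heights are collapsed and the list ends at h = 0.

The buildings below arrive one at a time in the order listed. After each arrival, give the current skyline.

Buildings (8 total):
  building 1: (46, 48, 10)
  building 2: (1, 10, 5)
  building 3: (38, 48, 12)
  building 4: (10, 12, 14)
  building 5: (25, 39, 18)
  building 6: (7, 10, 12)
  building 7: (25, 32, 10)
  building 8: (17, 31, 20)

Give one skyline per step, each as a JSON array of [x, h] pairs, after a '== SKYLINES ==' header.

== SKYLINES ==
[[46,10],[48,0]]
[[1,5],[10,0],[46,10],[48,0]]
[[1,5],[10,0],[38,12],[48,0]]
[[1,5],[10,14],[12,0],[38,12],[48,0]]
[[1,5],[10,14],[12,0],[25,18],[39,12],[48,0]]
[[1,5],[7,12],[10,14],[12,0],[25,18],[39,12],[48,0]]
[[1,5],[7,12],[10,14],[12,0],[25,18],[39,12],[48,0]]
[[1,5],[7,12],[10,14],[12,0],[17,20],[31,18],[39,12],[48,0]]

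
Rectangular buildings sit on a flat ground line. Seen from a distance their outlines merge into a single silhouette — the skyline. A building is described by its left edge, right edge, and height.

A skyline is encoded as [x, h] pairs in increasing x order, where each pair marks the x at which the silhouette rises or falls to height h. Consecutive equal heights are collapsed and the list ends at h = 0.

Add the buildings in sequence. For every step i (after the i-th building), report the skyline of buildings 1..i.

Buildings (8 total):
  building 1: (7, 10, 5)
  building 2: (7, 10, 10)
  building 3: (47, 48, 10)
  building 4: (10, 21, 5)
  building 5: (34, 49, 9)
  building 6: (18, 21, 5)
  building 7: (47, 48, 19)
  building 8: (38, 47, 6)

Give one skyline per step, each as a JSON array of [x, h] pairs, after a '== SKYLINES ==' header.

== SKYLINES ==
[[7,5],[10,0]]
[[7,10],[10,0]]
[[7,10],[10,0],[47,10],[48,0]]
[[7,10],[10,5],[21,0],[47,10],[48,0]]
[[7,10],[10,5],[21,0],[34,9],[47,10],[48,9],[49,0]]
[[7,10],[10,5],[21,0],[34,9],[47,10],[48,9],[49,0]]
[[7,10],[10,5],[21,0],[34,9],[47,19],[48,9],[49,0]]
[[7,10],[10,5],[21,0],[34,9],[47,19],[48,9],[49,0]]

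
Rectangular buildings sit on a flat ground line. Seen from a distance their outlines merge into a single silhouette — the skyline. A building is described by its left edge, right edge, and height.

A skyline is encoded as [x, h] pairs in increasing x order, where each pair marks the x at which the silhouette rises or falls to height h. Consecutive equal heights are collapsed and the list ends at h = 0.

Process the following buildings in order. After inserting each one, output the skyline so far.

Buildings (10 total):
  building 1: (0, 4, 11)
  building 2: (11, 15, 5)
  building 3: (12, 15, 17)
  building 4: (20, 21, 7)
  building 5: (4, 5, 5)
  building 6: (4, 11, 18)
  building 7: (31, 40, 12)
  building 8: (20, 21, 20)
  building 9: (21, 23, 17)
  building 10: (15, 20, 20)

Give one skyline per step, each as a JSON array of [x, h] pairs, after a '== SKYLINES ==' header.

== SKYLINES ==
[[0,11],[4,0]]
[[0,11],[4,0],[11,5],[15,0]]
[[0,11],[4,0],[11,5],[12,17],[15,0]]
[[0,11],[4,0],[11,5],[12,17],[15,0],[20,7],[21,0]]
[[0,11],[4,5],[5,0],[11,5],[12,17],[15,0],[20,7],[21,0]]
[[0,11],[4,18],[11,5],[12,17],[15,0],[20,7],[21,0]]
[[0,11],[4,18],[11,5],[12,17],[15,0],[20,7],[21,0],[31,12],[40,0]]
[[0,11],[4,18],[11,5],[12,17],[15,0],[20,20],[21,0],[31,12],[40,0]]
[[0,11],[4,18],[11,5],[12,17],[15,0],[20,20],[21,17],[23,0],[31,12],[40,0]]
[[0,11],[4,18],[11,5],[12,17],[15,20],[21,17],[23,0],[31,12],[40,0]]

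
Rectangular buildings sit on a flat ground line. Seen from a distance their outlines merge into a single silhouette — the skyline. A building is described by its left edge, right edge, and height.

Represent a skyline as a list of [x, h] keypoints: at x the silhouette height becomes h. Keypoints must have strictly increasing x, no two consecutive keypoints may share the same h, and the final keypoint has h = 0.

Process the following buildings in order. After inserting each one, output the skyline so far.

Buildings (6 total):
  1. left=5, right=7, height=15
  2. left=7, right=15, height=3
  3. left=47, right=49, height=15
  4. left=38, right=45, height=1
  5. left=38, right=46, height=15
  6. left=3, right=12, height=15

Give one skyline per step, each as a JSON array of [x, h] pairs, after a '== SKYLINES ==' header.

== SKYLINES ==
[[5,15],[7,0]]
[[5,15],[7,3],[15,0]]
[[5,15],[7,3],[15,0],[47,15],[49,0]]
[[5,15],[7,3],[15,0],[38,1],[45,0],[47,15],[49,0]]
[[5,15],[7,3],[15,0],[38,15],[46,0],[47,15],[49,0]]
[[3,15],[12,3],[15,0],[38,15],[46,0],[47,15],[49,0]]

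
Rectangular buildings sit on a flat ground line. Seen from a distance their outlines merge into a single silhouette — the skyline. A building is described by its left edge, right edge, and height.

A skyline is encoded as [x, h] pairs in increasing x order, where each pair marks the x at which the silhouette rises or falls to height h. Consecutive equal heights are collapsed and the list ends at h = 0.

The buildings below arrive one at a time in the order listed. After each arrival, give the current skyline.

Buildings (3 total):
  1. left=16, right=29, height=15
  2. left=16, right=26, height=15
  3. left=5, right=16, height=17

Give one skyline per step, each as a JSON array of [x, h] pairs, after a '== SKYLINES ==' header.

== SKYLINES ==
[[16,15],[29,0]]
[[16,15],[29,0]]
[[5,17],[16,15],[29,0]]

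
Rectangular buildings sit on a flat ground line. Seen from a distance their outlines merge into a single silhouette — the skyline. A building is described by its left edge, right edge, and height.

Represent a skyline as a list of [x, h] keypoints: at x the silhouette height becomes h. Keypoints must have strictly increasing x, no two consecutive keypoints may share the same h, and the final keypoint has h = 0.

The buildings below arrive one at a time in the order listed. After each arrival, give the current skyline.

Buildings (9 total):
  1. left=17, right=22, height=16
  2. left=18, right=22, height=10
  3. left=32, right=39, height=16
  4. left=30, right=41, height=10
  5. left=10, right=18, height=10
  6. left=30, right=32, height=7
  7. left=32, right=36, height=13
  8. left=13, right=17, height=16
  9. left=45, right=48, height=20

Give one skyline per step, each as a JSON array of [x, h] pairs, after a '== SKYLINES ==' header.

== SKYLINES ==
[[17,16],[22,0]]
[[17,16],[22,0]]
[[17,16],[22,0],[32,16],[39,0]]
[[17,16],[22,0],[30,10],[32,16],[39,10],[41,0]]
[[10,10],[17,16],[22,0],[30,10],[32,16],[39,10],[41,0]]
[[10,10],[17,16],[22,0],[30,10],[32,16],[39,10],[41,0]]
[[10,10],[17,16],[22,0],[30,10],[32,16],[39,10],[41,0]]
[[10,10],[13,16],[22,0],[30,10],[32,16],[39,10],[41,0]]
[[10,10],[13,16],[22,0],[30,10],[32,16],[39,10],[41,0],[45,20],[48,0]]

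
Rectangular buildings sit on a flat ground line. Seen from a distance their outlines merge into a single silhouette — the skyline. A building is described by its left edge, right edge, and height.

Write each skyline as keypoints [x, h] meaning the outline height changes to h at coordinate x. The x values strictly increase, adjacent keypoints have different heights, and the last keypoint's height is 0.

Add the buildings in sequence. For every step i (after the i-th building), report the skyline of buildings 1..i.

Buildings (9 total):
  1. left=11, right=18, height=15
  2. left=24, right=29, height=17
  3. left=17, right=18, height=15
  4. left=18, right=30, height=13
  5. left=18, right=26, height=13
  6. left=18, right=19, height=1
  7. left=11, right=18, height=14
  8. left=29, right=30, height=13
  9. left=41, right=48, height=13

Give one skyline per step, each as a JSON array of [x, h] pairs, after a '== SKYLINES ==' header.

== SKYLINES ==
[[11,15],[18,0]]
[[11,15],[18,0],[24,17],[29,0]]
[[11,15],[18,0],[24,17],[29,0]]
[[11,15],[18,13],[24,17],[29,13],[30,0]]
[[11,15],[18,13],[24,17],[29,13],[30,0]]
[[11,15],[18,13],[24,17],[29,13],[30,0]]
[[11,15],[18,13],[24,17],[29,13],[30,0]]
[[11,15],[18,13],[24,17],[29,13],[30,0]]
[[11,15],[18,13],[24,17],[29,13],[30,0],[41,13],[48,0]]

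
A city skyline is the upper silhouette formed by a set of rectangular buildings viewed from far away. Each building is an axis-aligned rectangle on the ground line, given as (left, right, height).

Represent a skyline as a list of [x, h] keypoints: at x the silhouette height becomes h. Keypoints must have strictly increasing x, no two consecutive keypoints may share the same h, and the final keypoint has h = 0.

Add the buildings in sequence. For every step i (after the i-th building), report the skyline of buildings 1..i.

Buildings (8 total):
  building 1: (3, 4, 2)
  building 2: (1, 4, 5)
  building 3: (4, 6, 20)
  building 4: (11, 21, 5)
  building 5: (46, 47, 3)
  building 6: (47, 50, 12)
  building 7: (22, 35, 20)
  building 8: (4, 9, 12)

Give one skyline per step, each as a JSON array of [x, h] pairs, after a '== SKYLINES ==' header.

== SKYLINES ==
[[3,2],[4,0]]
[[1,5],[4,0]]
[[1,5],[4,20],[6,0]]
[[1,5],[4,20],[6,0],[11,5],[21,0]]
[[1,5],[4,20],[6,0],[11,5],[21,0],[46,3],[47,0]]
[[1,5],[4,20],[6,0],[11,5],[21,0],[46,3],[47,12],[50,0]]
[[1,5],[4,20],[6,0],[11,5],[21,0],[22,20],[35,0],[46,3],[47,12],[50,0]]
[[1,5],[4,20],[6,12],[9,0],[11,5],[21,0],[22,20],[35,0],[46,3],[47,12],[50,0]]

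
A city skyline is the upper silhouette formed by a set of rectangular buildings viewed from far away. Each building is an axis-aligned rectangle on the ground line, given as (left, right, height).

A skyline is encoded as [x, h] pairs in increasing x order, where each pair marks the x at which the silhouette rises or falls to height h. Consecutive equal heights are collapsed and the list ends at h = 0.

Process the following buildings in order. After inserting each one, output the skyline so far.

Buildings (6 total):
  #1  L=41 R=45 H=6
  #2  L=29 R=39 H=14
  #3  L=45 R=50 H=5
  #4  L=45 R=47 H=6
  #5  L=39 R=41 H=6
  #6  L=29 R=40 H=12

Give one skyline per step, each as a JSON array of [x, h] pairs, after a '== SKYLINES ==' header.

== SKYLINES ==
[[41,6],[45,0]]
[[29,14],[39,0],[41,6],[45,0]]
[[29,14],[39,0],[41,6],[45,5],[50,0]]
[[29,14],[39,0],[41,6],[47,5],[50,0]]
[[29,14],[39,6],[47,5],[50,0]]
[[29,14],[39,12],[40,6],[47,5],[50,0]]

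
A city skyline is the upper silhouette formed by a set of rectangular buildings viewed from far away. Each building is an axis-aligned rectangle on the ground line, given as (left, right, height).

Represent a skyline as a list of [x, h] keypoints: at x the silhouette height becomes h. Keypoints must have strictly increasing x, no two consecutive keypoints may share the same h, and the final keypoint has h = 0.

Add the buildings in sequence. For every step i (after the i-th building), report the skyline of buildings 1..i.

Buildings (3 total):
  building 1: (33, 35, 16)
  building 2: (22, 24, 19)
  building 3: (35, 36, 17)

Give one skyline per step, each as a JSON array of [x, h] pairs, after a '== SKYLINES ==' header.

== SKYLINES ==
[[33,16],[35,0]]
[[22,19],[24,0],[33,16],[35,0]]
[[22,19],[24,0],[33,16],[35,17],[36,0]]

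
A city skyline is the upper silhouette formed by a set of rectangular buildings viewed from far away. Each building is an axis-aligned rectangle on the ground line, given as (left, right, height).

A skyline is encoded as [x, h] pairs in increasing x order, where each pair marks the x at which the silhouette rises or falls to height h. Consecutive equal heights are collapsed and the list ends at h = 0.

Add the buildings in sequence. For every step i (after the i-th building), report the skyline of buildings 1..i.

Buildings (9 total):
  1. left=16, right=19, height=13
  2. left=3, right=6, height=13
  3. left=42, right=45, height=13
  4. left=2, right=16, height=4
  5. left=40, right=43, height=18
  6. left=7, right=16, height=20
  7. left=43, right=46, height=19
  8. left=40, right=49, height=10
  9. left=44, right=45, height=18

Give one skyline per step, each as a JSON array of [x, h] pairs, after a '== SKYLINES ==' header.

== SKYLINES ==
[[16,13],[19,0]]
[[3,13],[6,0],[16,13],[19,0]]
[[3,13],[6,0],[16,13],[19,0],[42,13],[45,0]]
[[2,4],[3,13],[6,4],[16,13],[19,0],[42,13],[45,0]]
[[2,4],[3,13],[6,4],[16,13],[19,0],[40,18],[43,13],[45,0]]
[[2,4],[3,13],[6,4],[7,20],[16,13],[19,0],[40,18],[43,13],[45,0]]
[[2,4],[3,13],[6,4],[7,20],[16,13],[19,0],[40,18],[43,19],[46,0]]
[[2,4],[3,13],[6,4],[7,20],[16,13],[19,0],[40,18],[43,19],[46,10],[49,0]]
[[2,4],[3,13],[6,4],[7,20],[16,13],[19,0],[40,18],[43,19],[46,10],[49,0]]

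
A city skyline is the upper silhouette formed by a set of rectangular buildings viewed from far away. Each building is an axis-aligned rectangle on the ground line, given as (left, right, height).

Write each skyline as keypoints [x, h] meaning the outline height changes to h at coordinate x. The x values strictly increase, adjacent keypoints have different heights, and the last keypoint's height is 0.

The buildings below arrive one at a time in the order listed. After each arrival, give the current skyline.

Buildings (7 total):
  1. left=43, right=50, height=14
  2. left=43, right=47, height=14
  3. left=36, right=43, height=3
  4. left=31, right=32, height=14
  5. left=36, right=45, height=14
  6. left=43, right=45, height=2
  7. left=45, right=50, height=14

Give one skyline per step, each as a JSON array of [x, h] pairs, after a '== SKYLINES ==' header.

== SKYLINES ==
[[43,14],[50,0]]
[[43,14],[50,0]]
[[36,3],[43,14],[50,0]]
[[31,14],[32,0],[36,3],[43,14],[50,0]]
[[31,14],[32,0],[36,14],[50,0]]
[[31,14],[32,0],[36,14],[50,0]]
[[31,14],[32,0],[36,14],[50,0]]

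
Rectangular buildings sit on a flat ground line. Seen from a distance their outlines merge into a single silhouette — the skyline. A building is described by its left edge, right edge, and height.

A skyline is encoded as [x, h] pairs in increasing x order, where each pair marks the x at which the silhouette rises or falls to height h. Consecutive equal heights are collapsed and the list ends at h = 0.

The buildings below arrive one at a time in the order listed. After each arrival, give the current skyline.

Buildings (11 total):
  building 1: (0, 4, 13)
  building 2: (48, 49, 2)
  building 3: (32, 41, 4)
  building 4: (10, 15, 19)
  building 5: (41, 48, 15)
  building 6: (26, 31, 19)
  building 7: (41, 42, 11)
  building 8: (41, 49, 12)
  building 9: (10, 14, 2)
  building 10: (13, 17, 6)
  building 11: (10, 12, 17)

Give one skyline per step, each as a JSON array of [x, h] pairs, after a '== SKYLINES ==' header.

== SKYLINES ==
[[0,13],[4,0]]
[[0,13],[4,0],[48,2],[49,0]]
[[0,13],[4,0],[32,4],[41,0],[48,2],[49,0]]
[[0,13],[4,0],[10,19],[15,0],[32,4],[41,0],[48,2],[49,0]]
[[0,13],[4,0],[10,19],[15,0],[32,4],[41,15],[48,2],[49,0]]
[[0,13],[4,0],[10,19],[15,0],[26,19],[31,0],[32,4],[41,15],[48,2],[49,0]]
[[0,13],[4,0],[10,19],[15,0],[26,19],[31,0],[32,4],[41,15],[48,2],[49,0]]
[[0,13],[4,0],[10,19],[15,0],[26,19],[31,0],[32,4],[41,15],[48,12],[49,0]]
[[0,13],[4,0],[10,19],[15,0],[26,19],[31,0],[32,4],[41,15],[48,12],[49,0]]
[[0,13],[4,0],[10,19],[15,6],[17,0],[26,19],[31,0],[32,4],[41,15],[48,12],[49,0]]
[[0,13],[4,0],[10,19],[15,6],[17,0],[26,19],[31,0],[32,4],[41,15],[48,12],[49,0]]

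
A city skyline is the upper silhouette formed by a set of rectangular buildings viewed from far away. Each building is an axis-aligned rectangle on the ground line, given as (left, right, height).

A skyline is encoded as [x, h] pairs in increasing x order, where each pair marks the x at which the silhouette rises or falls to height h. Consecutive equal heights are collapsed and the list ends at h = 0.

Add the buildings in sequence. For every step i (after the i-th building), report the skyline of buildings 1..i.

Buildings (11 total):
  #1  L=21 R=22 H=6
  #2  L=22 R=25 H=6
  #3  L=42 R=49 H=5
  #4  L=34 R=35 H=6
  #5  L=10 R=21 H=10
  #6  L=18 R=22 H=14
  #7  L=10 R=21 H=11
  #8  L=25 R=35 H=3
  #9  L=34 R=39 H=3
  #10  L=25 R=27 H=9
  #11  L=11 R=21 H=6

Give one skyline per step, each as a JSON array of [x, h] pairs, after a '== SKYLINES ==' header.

== SKYLINES ==
[[21,6],[22,0]]
[[21,6],[25,0]]
[[21,6],[25,0],[42,5],[49,0]]
[[21,6],[25,0],[34,6],[35,0],[42,5],[49,0]]
[[10,10],[21,6],[25,0],[34,6],[35,0],[42,5],[49,0]]
[[10,10],[18,14],[22,6],[25,0],[34,6],[35,0],[42,5],[49,0]]
[[10,11],[18,14],[22,6],[25,0],[34,6],[35,0],[42,5],[49,0]]
[[10,11],[18,14],[22,6],[25,3],[34,6],[35,0],[42,5],[49,0]]
[[10,11],[18,14],[22,6],[25,3],[34,6],[35,3],[39,0],[42,5],[49,0]]
[[10,11],[18,14],[22,6],[25,9],[27,3],[34,6],[35,3],[39,0],[42,5],[49,0]]
[[10,11],[18,14],[22,6],[25,9],[27,3],[34,6],[35,3],[39,0],[42,5],[49,0]]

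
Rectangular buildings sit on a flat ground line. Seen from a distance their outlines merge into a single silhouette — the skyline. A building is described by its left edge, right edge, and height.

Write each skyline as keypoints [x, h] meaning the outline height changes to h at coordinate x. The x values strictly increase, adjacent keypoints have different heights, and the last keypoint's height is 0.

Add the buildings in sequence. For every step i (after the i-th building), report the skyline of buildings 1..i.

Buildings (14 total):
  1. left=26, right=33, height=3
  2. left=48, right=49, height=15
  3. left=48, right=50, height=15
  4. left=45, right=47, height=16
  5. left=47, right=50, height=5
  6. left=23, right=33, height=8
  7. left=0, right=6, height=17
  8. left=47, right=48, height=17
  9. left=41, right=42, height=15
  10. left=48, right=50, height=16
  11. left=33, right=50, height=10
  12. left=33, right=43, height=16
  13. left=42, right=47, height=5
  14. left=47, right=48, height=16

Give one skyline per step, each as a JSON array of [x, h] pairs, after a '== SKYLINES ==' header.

== SKYLINES ==
[[26,3],[33,0]]
[[26,3],[33,0],[48,15],[49,0]]
[[26,3],[33,0],[48,15],[50,0]]
[[26,3],[33,0],[45,16],[47,0],[48,15],[50,0]]
[[26,3],[33,0],[45,16],[47,5],[48,15],[50,0]]
[[23,8],[33,0],[45,16],[47,5],[48,15],[50,0]]
[[0,17],[6,0],[23,8],[33,0],[45,16],[47,5],[48,15],[50,0]]
[[0,17],[6,0],[23,8],[33,0],[45,16],[47,17],[48,15],[50,0]]
[[0,17],[6,0],[23,8],[33,0],[41,15],[42,0],[45,16],[47,17],[48,15],[50,0]]
[[0,17],[6,0],[23,8],[33,0],[41,15],[42,0],[45,16],[47,17],[48,16],[50,0]]
[[0,17],[6,0],[23,8],[33,10],[41,15],[42,10],[45,16],[47,17],[48,16],[50,0]]
[[0,17],[6,0],[23,8],[33,16],[43,10],[45,16],[47,17],[48,16],[50,0]]
[[0,17],[6,0],[23,8],[33,16],[43,10],[45,16],[47,17],[48,16],[50,0]]
[[0,17],[6,0],[23,8],[33,16],[43,10],[45,16],[47,17],[48,16],[50,0]]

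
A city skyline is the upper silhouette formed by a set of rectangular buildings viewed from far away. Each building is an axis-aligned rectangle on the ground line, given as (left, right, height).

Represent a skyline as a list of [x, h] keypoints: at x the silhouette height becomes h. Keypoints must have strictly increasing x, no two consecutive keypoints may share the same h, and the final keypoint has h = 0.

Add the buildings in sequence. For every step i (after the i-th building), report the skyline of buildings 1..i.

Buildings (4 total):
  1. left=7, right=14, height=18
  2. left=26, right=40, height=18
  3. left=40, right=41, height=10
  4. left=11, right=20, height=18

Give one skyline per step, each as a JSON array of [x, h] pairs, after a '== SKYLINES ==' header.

== SKYLINES ==
[[7,18],[14,0]]
[[7,18],[14,0],[26,18],[40,0]]
[[7,18],[14,0],[26,18],[40,10],[41,0]]
[[7,18],[20,0],[26,18],[40,10],[41,0]]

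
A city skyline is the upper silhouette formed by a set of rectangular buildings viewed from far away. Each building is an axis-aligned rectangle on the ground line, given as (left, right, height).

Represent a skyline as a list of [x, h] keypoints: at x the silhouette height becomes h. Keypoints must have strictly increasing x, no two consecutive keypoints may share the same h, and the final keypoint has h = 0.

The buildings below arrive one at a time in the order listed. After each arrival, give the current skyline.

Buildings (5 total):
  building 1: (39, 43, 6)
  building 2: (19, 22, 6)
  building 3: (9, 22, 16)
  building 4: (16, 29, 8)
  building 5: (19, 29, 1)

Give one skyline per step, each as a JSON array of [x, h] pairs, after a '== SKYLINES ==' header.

== SKYLINES ==
[[39,6],[43,0]]
[[19,6],[22,0],[39,6],[43,0]]
[[9,16],[22,0],[39,6],[43,0]]
[[9,16],[22,8],[29,0],[39,6],[43,0]]
[[9,16],[22,8],[29,0],[39,6],[43,0]]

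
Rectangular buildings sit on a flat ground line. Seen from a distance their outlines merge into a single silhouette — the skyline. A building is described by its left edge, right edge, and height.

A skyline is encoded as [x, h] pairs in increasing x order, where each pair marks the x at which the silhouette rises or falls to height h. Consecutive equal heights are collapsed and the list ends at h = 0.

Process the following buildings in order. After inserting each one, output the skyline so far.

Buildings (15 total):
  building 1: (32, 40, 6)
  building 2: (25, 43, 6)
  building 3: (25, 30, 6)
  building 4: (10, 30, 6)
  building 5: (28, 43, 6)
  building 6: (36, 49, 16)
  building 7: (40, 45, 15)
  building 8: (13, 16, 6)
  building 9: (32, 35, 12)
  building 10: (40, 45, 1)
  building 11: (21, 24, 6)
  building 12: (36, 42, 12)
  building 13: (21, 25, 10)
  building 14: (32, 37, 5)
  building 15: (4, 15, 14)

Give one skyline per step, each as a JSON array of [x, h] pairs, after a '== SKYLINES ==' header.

== SKYLINES ==
[[32,6],[40,0]]
[[25,6],[43,0]]
[[25,6],[43,0]]
[[10,6],[43,0]]
[[10,6],[43,0]]
[[10,6],[36,16],[49,0]]
[[10,6],[36,16],[49,0]]
[[10,6],[36,16],[49,0]]
[[10,6],[32,12],[35,6],[36,16],[49,0]]
[[10,6],[32,12],[35,6],[36,16],[49,0]]
[[10,6],[32,12],[35,6],[36,16],[49,0]]
[[10,6],[32,12],[35,6],[36,16],[49,0]]
[[10,6],[21,10],[25,6],[32,12],[35,6],[36,16],[49,0]]
[[10,6],[21,10],[25,6],[32,12],[35,6],[36,16],[49,0]]
[[4,14],[15,6],[21,10],[25,6],[32,12],[35,6],[36,16],[49,0]]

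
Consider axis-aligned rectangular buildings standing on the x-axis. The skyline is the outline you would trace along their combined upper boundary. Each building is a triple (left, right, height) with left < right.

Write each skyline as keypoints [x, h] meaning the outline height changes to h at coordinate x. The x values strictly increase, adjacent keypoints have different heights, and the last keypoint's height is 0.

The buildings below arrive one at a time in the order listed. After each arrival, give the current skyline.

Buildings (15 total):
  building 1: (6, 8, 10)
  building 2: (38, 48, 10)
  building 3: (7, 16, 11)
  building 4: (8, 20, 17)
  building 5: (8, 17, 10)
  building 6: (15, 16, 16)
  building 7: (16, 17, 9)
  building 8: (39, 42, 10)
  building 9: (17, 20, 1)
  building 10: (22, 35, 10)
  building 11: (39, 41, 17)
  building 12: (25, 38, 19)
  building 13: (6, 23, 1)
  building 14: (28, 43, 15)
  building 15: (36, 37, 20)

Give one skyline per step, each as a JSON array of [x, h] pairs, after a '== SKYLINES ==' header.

== SKYLINES ==
[[6,10],[8,0]]
[[6,10],[8,0],[38,10],[48,0]]
[[6,10],[7,11],[16,0],[38,10],[48,0]]
[[6,10],[7,11],[8,17],[20,0],[38,10],[48,0]]
[[6,10],[7,11],[8,17],[20,0],[38,10],[48,0]]
[[6,10],[7,11],[8,17],[20,0],[38,10],[48,0]]
[[6,10],[7,11],[8,17],[20,0],[38,10],[48,0]]
[[6,10],[7,11],[8,17],[20,0],[38,10],[48,0]]
[[6,10],[7,11],[8,17],[20,0],[38,10],[48,0]]
[[6,10],[7,11],[8,17],[20,0],[22,10],[35,0],[38,10],[48,0]]
[[6,10],[7,11],[8,17],[20,0],[22,10],[35,0],[38,10],[39,17],[41,10],[48,0]]
[[6,10],[7,11],[8,17],[20,0],[22,10],[25,19],[38,10],[39,17],[41,10],[48,0]]
[[6,10],[7,11],[8,17],[20,1],[22,10],[25,19],[38,10],[39,17],[41,10],[48,0]]
[[6,10],[7,11],[8,17],[20,1],[22,10],[25,19],[38,15],[39,17],[41,15],[43,10],[48,0]]
[[6,10],[7,11],[8,17],[20,1],[22,10],[25,19],[36,20],[37,19],[38,15],[39,17],[41,15],[43,10],[48,0]]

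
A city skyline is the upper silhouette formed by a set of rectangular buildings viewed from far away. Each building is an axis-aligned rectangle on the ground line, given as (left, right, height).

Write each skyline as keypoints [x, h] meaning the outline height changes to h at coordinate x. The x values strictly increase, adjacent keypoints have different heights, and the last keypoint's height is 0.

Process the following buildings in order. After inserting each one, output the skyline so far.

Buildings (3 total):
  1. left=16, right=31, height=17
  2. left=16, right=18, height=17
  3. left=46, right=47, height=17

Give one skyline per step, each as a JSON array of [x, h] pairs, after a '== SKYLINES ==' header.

== SKYLINES ==
[[16,17],[31,0]]
[[16,17],[31,0]]
[[16,17],[31,0],[46,17],[47,0]]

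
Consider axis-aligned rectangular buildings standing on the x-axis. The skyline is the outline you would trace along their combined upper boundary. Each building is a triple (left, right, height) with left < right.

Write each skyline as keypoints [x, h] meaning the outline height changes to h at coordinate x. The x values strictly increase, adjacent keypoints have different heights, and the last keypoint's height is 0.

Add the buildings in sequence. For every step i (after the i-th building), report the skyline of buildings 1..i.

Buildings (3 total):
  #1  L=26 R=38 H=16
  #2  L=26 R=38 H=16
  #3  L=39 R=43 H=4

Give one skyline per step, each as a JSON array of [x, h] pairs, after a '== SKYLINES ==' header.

== SKYLINES ==
[[26,16],[38,0]]
[[26,16],[38,0]]
[[26,16],[38,0],[39,4],[43,0]]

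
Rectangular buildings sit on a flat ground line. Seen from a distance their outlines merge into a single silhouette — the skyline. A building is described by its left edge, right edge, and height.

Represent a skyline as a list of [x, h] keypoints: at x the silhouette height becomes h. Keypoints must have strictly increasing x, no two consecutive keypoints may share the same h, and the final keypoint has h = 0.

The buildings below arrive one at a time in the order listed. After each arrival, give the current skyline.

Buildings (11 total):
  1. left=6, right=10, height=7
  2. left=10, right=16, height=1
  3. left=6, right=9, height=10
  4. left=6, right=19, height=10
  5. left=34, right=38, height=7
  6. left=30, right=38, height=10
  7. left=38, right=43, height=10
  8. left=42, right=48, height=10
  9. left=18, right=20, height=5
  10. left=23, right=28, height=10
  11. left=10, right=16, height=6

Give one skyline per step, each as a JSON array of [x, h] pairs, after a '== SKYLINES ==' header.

== SKYLINES ==
[[6,7],[10,0]]
[[6,7],[10,1],[16,0]]
[[6,10],[9,7],[10,1],[16,0]]
[[6,10],[19,0]]
[[6,10],[19,0],[34,7],[38,0]]
[[6,10],[19,0],[30,10],[38,0]]
[[6,10],[19,0],[30,10],[43,0]]
[[6,10],[19,0],[30,10],[48,0]]
[[6,10],[19,5],[20,0],[30,10],[48,0]]
[[6,10],[19,5],[20,0],[23,10],[28,0],[30,10],[48,0]]
[[6,10],[19,5],[20,0],[23,10],[28,0],[30,10],[48,0]]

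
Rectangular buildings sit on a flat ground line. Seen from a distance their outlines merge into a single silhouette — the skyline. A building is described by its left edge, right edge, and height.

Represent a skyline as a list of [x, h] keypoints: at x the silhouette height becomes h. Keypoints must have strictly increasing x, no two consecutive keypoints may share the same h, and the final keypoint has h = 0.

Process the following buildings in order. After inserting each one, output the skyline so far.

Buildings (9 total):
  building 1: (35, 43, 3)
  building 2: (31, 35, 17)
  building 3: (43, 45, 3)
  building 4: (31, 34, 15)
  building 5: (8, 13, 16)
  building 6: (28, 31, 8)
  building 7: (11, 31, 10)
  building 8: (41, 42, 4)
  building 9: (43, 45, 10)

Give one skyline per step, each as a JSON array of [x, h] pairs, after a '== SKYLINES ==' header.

== SKYLINES ==
[[35,3],[43,0]]
[[31,17],[35,3],[43,0]]
[[31,17],[35,3],[45,0]]
[[31,17],[35,3],[45,0]]
[[8,16],[13,0],[31,17],[35,3],[45,0]]
[[8,16],[13,0],[28,8],[31,17],[35,3],[45,0]]
[[8,16],[13,10],[31,17],[35,3],[45,0]]
[[8,16],[13,10],[31,17],[35,3],[41,4],[42,3],[45,0]]
[[8,16],[13,10],[31,17],[35,3],[41,4],[42,3],[43,10],[45,0]]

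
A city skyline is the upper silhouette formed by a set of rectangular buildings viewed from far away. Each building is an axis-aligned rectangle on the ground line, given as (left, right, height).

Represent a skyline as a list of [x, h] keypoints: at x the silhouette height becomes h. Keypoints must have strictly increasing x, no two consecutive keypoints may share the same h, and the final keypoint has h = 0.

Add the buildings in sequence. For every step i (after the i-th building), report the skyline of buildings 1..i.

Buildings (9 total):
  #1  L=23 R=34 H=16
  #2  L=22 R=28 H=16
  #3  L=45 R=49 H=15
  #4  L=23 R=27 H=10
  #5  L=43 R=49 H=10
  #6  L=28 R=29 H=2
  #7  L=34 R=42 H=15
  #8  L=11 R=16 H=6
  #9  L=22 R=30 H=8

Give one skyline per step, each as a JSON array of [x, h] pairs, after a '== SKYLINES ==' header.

== SKYLINES ==
[[23,16],[34,0]]
[[22,16],[34,0]]
[[22,16],[34,0],[45,15],[49,0]]
[[22,16],[34,0],[45,15],[49,0]]
[[22,16],[34,0],[43,10],[45,15],[49,0]]
[[22,16],[34,0],[43,10],[45,15],[49,0]]
[[22,16],[34,15],[42,0],[43,10],[45,15],[49,0]]
[[11,6],[16,0],[22,16],[34,15],[42,0],[43,10],[45,15],[49,0]]
[[11,6],[16,0],[22,16],[34,15],[42,0],[43,10],[45,15],[49,0]]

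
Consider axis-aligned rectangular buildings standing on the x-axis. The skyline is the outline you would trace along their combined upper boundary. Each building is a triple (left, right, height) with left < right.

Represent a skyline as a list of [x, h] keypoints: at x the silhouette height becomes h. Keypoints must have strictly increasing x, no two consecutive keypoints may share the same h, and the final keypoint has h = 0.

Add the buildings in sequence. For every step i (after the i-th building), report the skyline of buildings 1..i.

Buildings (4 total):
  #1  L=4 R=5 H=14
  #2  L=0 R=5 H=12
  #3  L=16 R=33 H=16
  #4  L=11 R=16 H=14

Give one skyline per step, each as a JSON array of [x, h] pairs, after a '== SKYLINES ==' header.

== SKYLINES ==
[[4,14],[5,0]]
[[0,12],[4,14],[5,0]]
[[0,12],[4,14],[5,0],[16,16],[33,0]]
[[0,12],[4,14],[5,0],[11,14],[16,16],[33,0]]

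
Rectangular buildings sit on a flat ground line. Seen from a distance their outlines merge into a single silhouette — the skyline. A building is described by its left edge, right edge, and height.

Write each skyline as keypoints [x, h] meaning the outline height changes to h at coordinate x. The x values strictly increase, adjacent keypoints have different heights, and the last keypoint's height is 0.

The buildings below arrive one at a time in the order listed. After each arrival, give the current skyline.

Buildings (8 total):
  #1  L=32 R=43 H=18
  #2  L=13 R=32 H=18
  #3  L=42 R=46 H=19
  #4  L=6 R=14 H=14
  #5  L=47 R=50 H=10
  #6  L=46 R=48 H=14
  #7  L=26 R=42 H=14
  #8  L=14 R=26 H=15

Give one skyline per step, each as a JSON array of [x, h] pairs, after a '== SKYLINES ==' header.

== SKYLINES ==
[[32,18],[43,0]]
[[13,18],[43,0]]
[[13,18],[42,19],[46,0]]
[[6,14],[13,18],[42,19],[46,0]]
[[6,14],[13,18],[42,19],[46,0],[47,10],[50,0]]
[[6,14],[13,18],[42,19],[46,14],[48,10],[50,0]]
[[6,14],[13,18],[42,19],[46,14],[48,10],[50,0]]
[[6,14],[13,18],[42,19],[46,14],[48,10],[50,0]]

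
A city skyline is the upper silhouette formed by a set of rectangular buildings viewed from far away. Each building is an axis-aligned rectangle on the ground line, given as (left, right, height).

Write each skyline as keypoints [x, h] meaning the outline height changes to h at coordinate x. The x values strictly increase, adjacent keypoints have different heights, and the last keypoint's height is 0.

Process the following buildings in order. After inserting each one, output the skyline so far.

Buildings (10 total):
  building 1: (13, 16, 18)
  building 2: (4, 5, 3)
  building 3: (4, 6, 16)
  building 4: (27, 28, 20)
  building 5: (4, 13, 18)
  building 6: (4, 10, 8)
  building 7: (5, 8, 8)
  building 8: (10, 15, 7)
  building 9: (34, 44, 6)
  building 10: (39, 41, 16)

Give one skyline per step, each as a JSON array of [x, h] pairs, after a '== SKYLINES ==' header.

== SKYLINES ==
[[13,18],[16,0]]
[[4,3],[5,0],[13,18],[16,0]]
[[4,16],[6,0],[13,18],[16,0]]
[[4,16],[6,0],[13,18],[16,0],[27,20],[28,0]]
[[4,18],[16,0],[27,20],[28,0]]
[[4,18],[16,0],[27,20],[28,0]]
[[4,18],[16,0],[27,20],[28,0]]
[[4,18],[16,0],[27,20],[28,0]]
[[4,18],[16,0],[27,20],[28,0],[34,6],[44,0]]
[[4,18],[16,0],[27,20],[28,0],[34,6],[39,16],[41,6],[44,0]]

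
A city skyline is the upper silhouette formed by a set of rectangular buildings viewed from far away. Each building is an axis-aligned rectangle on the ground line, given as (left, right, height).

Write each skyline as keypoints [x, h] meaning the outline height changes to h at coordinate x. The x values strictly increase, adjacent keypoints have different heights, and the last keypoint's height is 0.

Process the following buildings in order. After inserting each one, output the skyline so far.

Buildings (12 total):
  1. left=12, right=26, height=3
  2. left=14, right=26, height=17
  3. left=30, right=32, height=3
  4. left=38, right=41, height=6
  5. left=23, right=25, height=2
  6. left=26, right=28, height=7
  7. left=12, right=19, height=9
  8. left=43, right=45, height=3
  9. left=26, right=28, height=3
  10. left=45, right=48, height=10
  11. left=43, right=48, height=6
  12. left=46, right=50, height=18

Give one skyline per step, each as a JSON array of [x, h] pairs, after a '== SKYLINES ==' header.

== SKYLINES ==
[[12,3],[26,0]]
[[12,3],[14,17],[26,0]]
[[12,3],[14,17],[26,0],[30,3],[32,0]]
[[12,3],[14,17],[26,0],[30,3],[32,0],[38,6],[41,0]]
[[12,3],[14,17],[26,0],[30,3],[32,0],[38,6],[41,0]]
[[12,3],[14,17],[26,7],[28,0],[30,3],[32,0],[38,6],[41,0]]
[[12,9],[14,17],[26,7],[28,0],[30,3],[32,0],[38,6],[41,0]]
[[12,9],[14,17],[26,7],[28,0],[30,3],[32,0],[38,6],[41,0],[43,3],[45,0]]
[[12,9],[14,17],[26,7],[28,0],[30,3],[32,0],[38,6],[41,0],[43,3],[45,0]]
[[12,9],[14,17],[26,7],[28,0],[30,3],[32,0],[38,6],[41,0],[43,3],[45,10],[48,0]]
[[12,9],[14,17],[26,7],[28,0],[30,3],[32,0],[38,6],[41,0],[43,6],[45,10],[48,0]]
[[12,9],[14,17],[26,7],[28,0],[30,3],[32,0],[38,6],[41,0],[43,6],[45,10],[46,18],[50,0]]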